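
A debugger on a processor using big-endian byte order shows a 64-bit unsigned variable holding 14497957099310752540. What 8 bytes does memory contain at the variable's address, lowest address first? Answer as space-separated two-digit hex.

14497957099310752540 in hexadecimal, padded to 64 bits, is 0xC933172B1945231C.
Split into bytes (most-significant first): C9 33 17 2B 19 45 23 1C.
In big-endian order the high byte comes first in memory.
So the memory order matches the most-significant-first order: C9 33 17 2B 19 45 23 1C.

C9 33 17 2B 19 45 23 1C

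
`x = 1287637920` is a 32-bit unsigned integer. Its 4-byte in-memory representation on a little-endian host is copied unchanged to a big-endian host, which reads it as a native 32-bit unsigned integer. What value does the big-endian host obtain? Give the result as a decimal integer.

2697707340

1287637920 in 32-bit hexadecimal is 0x4CBFCBA0.
Stored little-endian, the bytes at ascending addresses are A0 CB BF 4C.
Read back as big-endian, the last byte is least significant, giving 0xA0CBBF4C.
0xA0CBBF4C = 2697707340.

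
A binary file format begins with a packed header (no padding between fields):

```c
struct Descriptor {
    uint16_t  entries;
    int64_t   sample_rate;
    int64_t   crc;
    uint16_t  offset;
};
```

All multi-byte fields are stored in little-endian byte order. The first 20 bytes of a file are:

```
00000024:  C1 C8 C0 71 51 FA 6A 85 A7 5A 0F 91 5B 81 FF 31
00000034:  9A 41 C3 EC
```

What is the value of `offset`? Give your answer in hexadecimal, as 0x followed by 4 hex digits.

`offset` follows `entries` (2 B), `sample_rate` (8 B), `crc` (8 B), so it starts at offset 2 + 8 + 8 = 18 and occupies 2 bytes.
Bytes at offsets 18..19: C3 EC.
Little-endian: lowest address holds the least-significant byte.
Reassemble most-significant byte first: EC C3 → 0xECC3.

0xECC3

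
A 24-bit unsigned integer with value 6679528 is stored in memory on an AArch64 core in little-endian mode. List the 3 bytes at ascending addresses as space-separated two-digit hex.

6679528 in hexadecimal, padded to 24 bits, is 0x65EBE8.
Split into bytes (most-significant first): 65 EB E8.
Little-endian: lowest address holds the least-significant byte.
So at ascending addresses the bytes are E8 EB 65.

E8 EB 65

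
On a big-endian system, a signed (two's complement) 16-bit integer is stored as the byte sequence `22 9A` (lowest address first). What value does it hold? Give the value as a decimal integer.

8858

Big-endian stores the most-significant byte at the lowest address.
The bytes are already most-significant first: 0x229A.
0x229A = 8858.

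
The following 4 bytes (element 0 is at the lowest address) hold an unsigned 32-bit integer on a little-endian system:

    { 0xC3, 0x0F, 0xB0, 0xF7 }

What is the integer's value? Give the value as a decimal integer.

4155510723

Little-endian stores the least-significant byte at the lowest address.
Reassemble most-significant byte first: F7 B0 0F C3 → 0xF7B00FC3.
0xF7B00FC3 = 4155510723.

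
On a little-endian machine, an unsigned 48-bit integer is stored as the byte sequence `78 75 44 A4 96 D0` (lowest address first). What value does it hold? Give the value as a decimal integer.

229345419621752

In little-endian order the low byte comes first in memory.
Reassemble most-significant byte first: D0 96 A4 44 75 78 → 0xD096A4447578.
0xD096A4447578 = 229345419621752.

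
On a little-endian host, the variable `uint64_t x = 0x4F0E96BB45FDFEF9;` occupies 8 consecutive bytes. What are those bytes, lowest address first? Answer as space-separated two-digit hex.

Split into bytes (most-significant first): 4F 0E 96 BB 45 FD FE F9.
Little-endian stores the least-significant byte at the lowest address.
So at ascending addresses the bytes are F9 FE FD 45 BB 96 0E 4F.

F9 FE FD 45 BB 96 0E 4F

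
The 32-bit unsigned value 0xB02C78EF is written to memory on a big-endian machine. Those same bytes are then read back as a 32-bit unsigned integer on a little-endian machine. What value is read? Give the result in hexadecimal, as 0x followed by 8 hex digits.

Stored big-endian, the bytes at ascending addresses are B0 2C 78 EF.
Read back as little-endian, the first byte is least significant, giving 0xEF782CB0.

0xEF782CB0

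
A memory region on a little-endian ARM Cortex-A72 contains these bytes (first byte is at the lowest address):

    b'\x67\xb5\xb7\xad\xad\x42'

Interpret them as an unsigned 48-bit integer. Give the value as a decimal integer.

In little-endian order the low byte comes first in memory.
Reassemble most-significant byte first: 42 AD AD B7 B5 67 → 0x42ADADB7B567.
0x42ADADB7B567 = 73313711273319.

73313711273319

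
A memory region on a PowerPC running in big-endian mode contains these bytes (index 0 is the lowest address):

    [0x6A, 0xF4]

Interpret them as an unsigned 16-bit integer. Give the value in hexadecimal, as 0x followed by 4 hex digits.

0x6AF4

Big-endian stores the most-significant byte at the lowest address.
The bytes are already most-significant first: 0x6AF4.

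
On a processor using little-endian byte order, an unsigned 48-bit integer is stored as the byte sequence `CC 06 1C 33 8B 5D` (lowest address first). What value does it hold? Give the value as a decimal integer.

Little-endian: lowest address holds the least-significant byte.
Reassemble most-significant byte first: 5D 8B 33 1C 06 CC → 0x5D8B331C06CC.
0x5D8B331C06CC = 102852439312076.

102852439312076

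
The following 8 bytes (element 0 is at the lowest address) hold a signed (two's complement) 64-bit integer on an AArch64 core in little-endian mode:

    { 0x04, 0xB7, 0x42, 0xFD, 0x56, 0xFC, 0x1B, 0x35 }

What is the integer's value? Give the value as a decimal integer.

In little-endian order the low byte comes first in memory.
Reassemble most-significant byte first: 35 1B FC 56 FD 42 B7 04 → 0x351BFC56FD42B704.
0x351BFC56FD42B704 = 3826929758927763204.

3826929758927763204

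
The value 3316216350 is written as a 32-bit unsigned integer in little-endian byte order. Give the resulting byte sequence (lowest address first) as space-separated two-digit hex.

1E 72 A9 C5

3316216350 in hexadecimal, padded to 32 bits, is 0xC5A9721E.
Split into bytes (most-significant first): C5 A9 72 1E.
Little-endian stores the least-significant byte at the lowest address.
So at ascending addresses the bytes are 1E 72 A9 C5.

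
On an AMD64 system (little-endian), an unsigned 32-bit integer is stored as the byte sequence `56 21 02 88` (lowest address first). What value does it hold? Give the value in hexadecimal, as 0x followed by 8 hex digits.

0x88022156

Little-endian: lowest address holds the least-significant byte.
Reassemble most-significant byte first: 88 02 21 56 → 0x88022156.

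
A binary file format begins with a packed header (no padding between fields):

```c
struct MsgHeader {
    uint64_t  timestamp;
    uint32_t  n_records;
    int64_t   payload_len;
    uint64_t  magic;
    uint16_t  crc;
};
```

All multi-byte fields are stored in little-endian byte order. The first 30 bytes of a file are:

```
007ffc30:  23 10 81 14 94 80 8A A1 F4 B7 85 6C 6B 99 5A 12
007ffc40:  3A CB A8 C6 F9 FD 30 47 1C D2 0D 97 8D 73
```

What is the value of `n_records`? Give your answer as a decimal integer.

1820702708

`n_records` follows `timestamp` (8 bytes), so it starts at byte offset 8 and occupies 4 bytes.
Bytes at offsets 8..11: F4 B7 85 6C.
Little-endian stores the least-significant byte at the lowest address.
Reassemble most-significant byte first: 6C 85 B7 F4 → 0x6C85B7F4.
0x6C85B7F4 = 1820702708.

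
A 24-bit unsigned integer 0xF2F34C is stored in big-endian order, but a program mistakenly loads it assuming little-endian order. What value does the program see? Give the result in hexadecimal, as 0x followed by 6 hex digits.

Stored big-endian, the bytes at ascending addresses are F2 F3 4C.
Read back as little-endian, the first byte is least significant, giving 0x4CF3F2.

0x4CF3F2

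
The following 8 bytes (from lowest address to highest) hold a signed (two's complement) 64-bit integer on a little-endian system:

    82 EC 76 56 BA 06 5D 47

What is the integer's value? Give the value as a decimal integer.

Little-endian stores the least-significant byte at the lowest address.
Reassemble most-significant byte first: 47 5D 06 BA 56 76 EC 82 → 0x475D06BA5676EC82.
0x475D06BA5676EC82 = 5142273746911292546.

5142273746911292546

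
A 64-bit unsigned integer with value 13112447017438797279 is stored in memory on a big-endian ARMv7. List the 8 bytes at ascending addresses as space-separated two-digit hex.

13112447017438797279 in hexadecimal, padded to 64 bits, is 0xB5F8C516F291DDDF.
Split into bytes (most-significant first): B5 F8 C5 16 F2 91 DD DF.
Big-endian: lowest address holds the most-significant byte.
So the memory order matches the most-significant-first order: B5 F8 C5 16 F2 91 DD DF.

B5 F8 C5 16 F2 91 DD DF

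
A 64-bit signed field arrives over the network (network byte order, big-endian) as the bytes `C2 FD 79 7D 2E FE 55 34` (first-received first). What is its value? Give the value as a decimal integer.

Big-endian stores the most-significant byte at the lowest address.
The bytes are already most-significant first: 0xC2FD797D2EFE5534.
Top bit is set, so as a signed 64-bit value this is 0xC2FD797D2EFE5534 − 2^64 = -4396224082677443276.

-4396224082677443276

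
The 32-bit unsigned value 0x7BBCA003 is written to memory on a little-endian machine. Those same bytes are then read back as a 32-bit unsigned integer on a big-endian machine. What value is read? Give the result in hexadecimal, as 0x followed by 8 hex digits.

0x03A0BC7B

Stored little-endian, the bytes at ascending addresses are 03 A0 BC 7B.
Read back as big-endian, the last byte is least significant, giving 0x03A0BC7B.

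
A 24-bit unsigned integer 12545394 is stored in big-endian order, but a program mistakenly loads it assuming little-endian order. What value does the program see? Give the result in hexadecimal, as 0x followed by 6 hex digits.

0x726DBF

12545394 in 24-bit hexadecimal is 0xBF6D72.
Stored big-endian, the bytes at ascending addresses are BF 6D 72.
Read back as little-endian, the first byte is least significant, giving 0x726DBF.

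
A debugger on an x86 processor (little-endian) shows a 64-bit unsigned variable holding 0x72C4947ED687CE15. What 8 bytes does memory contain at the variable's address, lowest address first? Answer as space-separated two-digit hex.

Split into bytes (most-significant first): 72 C4 94 7E D6 87 CE 15.
Little-endian: lowest address holds the least-significant byte.
So at ascending addresses the bytes are 15 CE 87 D6 7E 94 C4 72.

15 CE 87 D6 7E 94 C4 72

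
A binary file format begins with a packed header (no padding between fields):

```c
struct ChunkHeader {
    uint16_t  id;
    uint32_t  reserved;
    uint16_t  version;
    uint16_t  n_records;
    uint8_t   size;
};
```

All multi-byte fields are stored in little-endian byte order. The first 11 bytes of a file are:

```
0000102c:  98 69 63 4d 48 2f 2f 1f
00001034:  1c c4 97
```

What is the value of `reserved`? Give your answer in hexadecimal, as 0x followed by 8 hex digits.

0x2F484D63

`reserved` follows `id` (2 bytes), so it starts at byte offset 2 and occupies 4 bytes.
Bytes at offsets 2..5: 63 4D 48 2F.
Little-endian: lowest address holds the least-significant byte.
Reassemble most-significant byte first: 2F 48 4D 63 → 0x2F484D63.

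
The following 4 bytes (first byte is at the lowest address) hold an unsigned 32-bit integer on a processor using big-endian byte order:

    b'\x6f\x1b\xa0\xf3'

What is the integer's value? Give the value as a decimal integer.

In big-endian order the high byte comes first in memory.
The bytes are already most-significant first: 0x6F1BA0F3.
0x6F1BA0F3 = 1864081651.

1864081651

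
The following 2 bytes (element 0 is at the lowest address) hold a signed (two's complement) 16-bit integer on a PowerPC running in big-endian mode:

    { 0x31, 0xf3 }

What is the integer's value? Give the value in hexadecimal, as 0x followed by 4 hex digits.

Big-endian: lowest address holds the most-significant byte.
The bytes are already most-significant first: 0x31F3.

0x31F3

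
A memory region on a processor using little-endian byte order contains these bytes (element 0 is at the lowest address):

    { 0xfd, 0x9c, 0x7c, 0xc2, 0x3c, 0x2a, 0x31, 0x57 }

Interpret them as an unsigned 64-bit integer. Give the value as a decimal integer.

Little-endian stores the least-significant byte at the lowest address.
Reassemble most-significant byte first: 57 31 2A 3C C2 7C 9C FD → 0x57312A3CC27C9CFD.
0x57312A3CC27C9CFD = 6282849395607903485.

6282849395607903485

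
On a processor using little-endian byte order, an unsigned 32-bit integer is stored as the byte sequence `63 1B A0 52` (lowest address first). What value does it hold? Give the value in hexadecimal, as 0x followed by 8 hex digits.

0x52A01B63

Little-endian stores the least-significant byte at the lowest address.
Reassemble most-significant byte first: 52 A0 1B 63 → 0x52A01B63.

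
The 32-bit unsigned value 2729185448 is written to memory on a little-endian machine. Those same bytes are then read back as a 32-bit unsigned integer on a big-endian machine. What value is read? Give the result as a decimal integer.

2729185448 in 32-bit hexadecimal is 0xA2AC10A8.
Stored little-endian, the bytes at ascending addresses are A8 10 AC A2.
Read back as big-endian, the last byte is least significant, giving 0xA810ACA2.
0xA810ACA2 = 2819665058.

2819665058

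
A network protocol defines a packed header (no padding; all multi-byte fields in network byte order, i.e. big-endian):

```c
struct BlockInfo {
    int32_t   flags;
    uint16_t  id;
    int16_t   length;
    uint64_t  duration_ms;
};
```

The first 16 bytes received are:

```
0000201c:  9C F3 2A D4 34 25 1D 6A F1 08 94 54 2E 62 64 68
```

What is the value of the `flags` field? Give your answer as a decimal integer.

`flags` is the first field, at byte offset 0, occupying 4 bytes.
Bytes at offsets 0..3: 9C F3 2A D4.
Big-endian stores the most-significant byte at the lowest address.
The bytes are already most-significant first: 0x9CF32AD4.
Top bit is set, so as a signed 32-bit value this is 0x9CF32AD4 − 2^32 = -1661785388.

-1661785388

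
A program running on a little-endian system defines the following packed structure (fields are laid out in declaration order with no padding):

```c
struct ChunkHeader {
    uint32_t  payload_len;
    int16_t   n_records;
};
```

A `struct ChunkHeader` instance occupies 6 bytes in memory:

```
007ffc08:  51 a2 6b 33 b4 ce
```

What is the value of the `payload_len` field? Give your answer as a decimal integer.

`payload_len` is the first field, at byte offset 0, occupying 4 bytes.
Bytes at offsets 0..3: 51 A2 6B 33.
In little-endian order the low byte comes first in memory.
Reassemble most-significant byte first: 33 6B A2 51 → 0x336BA251.
0x336BA251 = 862691921.

862691921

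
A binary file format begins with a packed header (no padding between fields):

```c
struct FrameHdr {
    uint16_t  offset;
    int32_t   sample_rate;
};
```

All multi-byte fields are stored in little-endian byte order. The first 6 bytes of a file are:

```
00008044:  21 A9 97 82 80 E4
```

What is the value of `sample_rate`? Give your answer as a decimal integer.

-461340009

`sample_rate` follows `offset` (2 bytes), so it starts at byte offset 2 and occupies 4 bytes.
Bytes at offsets 2..5: 97 82 80 E4.
In little-endian order the low byte comes first in memory.
Reassemble most-significant byte first: E4 80 82 97 → 0xE4808297.
Top bit is set, so as a signed 32-bit value this is 0xE4808297 − 2^32 = -461340009.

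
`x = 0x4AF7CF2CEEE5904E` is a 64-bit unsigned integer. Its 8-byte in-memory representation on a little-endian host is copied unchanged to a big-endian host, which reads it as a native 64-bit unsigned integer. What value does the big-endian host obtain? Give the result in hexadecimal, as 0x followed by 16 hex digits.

Stored little-endian, the bytes at ascending addresses are 4E 90 E5 EE 2C CF F7 4A.
Read back as big-endian, the last byte is least significant, giving 0x4E90E5EE2CCFF74A.

0x4E90E5EE2CCFF74A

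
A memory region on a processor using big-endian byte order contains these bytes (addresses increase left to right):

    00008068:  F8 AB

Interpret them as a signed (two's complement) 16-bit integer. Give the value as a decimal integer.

Big-endian stores the most-significant byte at the lowest address.
The bytes are already most-significant first: 0xF8AB.
Top bit is set, so as a signed 16-bit value this is 0xF8AB − 2^16 = -1877.

-1877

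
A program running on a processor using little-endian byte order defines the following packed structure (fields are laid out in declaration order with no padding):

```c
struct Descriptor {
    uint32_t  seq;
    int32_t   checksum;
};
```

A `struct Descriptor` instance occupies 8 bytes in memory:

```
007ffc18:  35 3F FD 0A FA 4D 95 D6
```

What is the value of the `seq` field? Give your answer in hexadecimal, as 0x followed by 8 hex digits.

`seq` is the first field, at byte offset 0, occupying 4 bytes.
Bytes at offsets 0..3: 35 3F FD 0A.
In little-endian order the low byte comes first in memory.
Reassemble most-significant byte first: 0A FD 3F 35 → 0x0AFD3F35.

0x0AFD3F35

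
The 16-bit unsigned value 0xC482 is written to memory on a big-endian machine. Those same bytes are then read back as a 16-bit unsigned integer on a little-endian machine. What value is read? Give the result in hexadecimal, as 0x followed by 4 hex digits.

Stored big-endian, the bytes at ascending addresses are C4 82.
Read back as little-endian, the first byte is least significant, giving 0x82C4.

0x82C4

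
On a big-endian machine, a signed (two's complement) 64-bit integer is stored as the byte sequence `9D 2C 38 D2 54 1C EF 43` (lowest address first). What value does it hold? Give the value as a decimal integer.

-7121254434774126781

Big-endian: lowest address holds the most-significant byte.
The bytes are already most-significant first: 0x9D2C38D2541CEF43.
Top bit is set, so as a signed 64-bit value this is 0x9D2C38D2541CEF43 − 2^64 = -7121254434774126781.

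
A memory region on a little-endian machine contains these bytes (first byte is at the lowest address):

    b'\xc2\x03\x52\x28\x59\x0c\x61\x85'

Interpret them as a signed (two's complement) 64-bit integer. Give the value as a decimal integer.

-8835767416856116286

Little-endian: lowest address holds the least-significant byte.
Reassemble most-significant byte first: 85 61 0C 59 28 52 03 C2 → 0x85610C59285203C2.
Top bit is set, so as a signed 64-bit value this is 0x85610C59285203C2 − 2^64 = -8835767416856116286.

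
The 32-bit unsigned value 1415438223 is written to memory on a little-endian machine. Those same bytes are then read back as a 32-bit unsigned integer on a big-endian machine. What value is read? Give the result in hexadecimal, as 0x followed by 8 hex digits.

0x8FDF5D54

1415438223 in 32-bit hexadecimal is 0x545DDF8F.
Stored little-endian, the bytes at ascending addresses are 8F DF 5D 54.
Read back as big-endian, the last byte is least significant, giving 0x8FDF5D54.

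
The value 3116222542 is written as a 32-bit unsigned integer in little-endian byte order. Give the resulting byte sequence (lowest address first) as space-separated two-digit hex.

4E C8 BD B9

3116222542 in hexadecimal, padded to 32 bits, is 0xB9BDC84E.
Split into bytes (most-significant first): B9 BD C8 4E.
Little-endian: lowest address holds the least-significant byte.
So at ascending addresses the bytes are 4E C8 BD B9.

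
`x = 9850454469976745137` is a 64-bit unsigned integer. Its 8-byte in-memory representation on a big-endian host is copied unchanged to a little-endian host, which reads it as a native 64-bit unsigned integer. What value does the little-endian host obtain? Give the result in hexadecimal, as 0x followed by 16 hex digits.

9850454469976745137 in 64-bit hexadecimal is 0x88B3D826871F64B1.
Stored big-endian, the bytes at ascending addresses are 88 B3 D8 26 87 1F 64 B1.
Read back as little-endian, the first byte is least significant, giving 0xB1641F8726D8B388.

0xB1641F8726D8B388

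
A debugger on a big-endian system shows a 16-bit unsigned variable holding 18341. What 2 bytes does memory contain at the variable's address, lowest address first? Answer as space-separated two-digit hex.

47 A5

18341 in hexadecimal, padded to 16 bits, is 0x47A5.
Split into bytes (most-significant first): 47 A5.
Big-endian stores the most-significant byte at the lowest address.
So the memory order matches the most-significant-first order: 47 A5.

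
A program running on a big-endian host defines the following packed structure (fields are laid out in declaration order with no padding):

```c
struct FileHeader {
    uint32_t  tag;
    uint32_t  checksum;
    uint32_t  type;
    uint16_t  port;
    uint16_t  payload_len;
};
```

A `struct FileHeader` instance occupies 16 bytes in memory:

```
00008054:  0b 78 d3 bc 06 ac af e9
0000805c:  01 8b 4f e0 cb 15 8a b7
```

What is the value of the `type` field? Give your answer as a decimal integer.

25907168

`type` follows `tag` (4 B), `checksum` (4 B), so it starts at offset 4 + 4 = 8 and occupies 4 bytes.
Bytes at offsets 8..11: 01 8B 4F E0.
Big-endian stores the most-significant byte at the lowest address.
The bytes are already most-significant first: 0x018B4FE0.
0x018B4FE0 = 25907168.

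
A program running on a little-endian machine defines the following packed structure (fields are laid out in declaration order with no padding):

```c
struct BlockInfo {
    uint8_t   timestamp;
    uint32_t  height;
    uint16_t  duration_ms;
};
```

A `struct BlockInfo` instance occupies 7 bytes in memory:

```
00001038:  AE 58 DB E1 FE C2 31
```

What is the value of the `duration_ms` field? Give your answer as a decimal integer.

`duration_ms` follows `timestamp` (1 B), `height` (4 B), so it starts at offset 1 + 4 = 5 and occupies 2 bytes.
Bytes at offsets 5..6: C2 31.
Little-endian stores the least-significant byte at the lowest address.
Reassemble most-significant byte first: 31 C2 → 0x31C2.
0x31C2 = 12738.

12738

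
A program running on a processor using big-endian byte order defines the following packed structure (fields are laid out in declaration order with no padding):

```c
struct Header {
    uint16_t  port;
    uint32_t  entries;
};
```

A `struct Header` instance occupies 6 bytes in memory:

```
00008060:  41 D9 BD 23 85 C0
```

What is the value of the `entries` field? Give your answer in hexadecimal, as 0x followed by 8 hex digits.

0xBD2385C0

`entries` follows `port` (2 bytes), so it starts at byte offset 2 and occupies 4 bytes.
Bytes at offsets 2..5: BD 23 85 C0.
Big-endian: lowest address holds the most-significant byte.
The bytes are already most-significant first: 0xBD2385C0.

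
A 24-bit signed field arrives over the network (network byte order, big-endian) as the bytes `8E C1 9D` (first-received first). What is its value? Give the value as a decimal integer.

Big-endian stores the most-significant byte at the lowest address.
The bytes are already most-significant first: 0x8EC19D.
Top bit is set, so as a signed 24-bit value this is 0x8EC19D − 2^24 = -7421539.

-7421539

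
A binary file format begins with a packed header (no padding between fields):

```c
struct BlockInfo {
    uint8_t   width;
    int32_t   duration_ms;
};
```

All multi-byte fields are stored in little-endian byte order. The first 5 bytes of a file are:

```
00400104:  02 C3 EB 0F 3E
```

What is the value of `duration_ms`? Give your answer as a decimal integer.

`duration_ms` follows `width` (1 byte), so it starts at byte offset 1 and occupies 4 bytes.
Bytes at offsets 1..4: C3 EB 0F 3E.
Little-endian stores the least-significant byte at the lowest address.
Reassemble most-significant byte first: 3E 0F EB C3 → 0x3E0FEBC3.
0x3E0FEBC3 = 1041230787.

1041230787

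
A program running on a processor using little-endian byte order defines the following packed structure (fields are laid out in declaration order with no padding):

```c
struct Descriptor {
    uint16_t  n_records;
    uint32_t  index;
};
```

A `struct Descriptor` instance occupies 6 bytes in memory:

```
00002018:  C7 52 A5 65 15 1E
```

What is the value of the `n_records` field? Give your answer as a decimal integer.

`n_records` is the first field, at byte offset 0, occupying 2 bytes.
Bytes at offsets 0..1: C7 52.
Little-endian stores the least-significant byte at the lowest address.
Reassemble most-significant byte first: 52 C7 → 0x52C7.
0x52C7 = 21191.

21191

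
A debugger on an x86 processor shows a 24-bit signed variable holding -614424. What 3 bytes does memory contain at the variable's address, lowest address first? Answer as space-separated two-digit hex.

Two's complement of -614424 in 24 bits: 614424 = 0x096018; invert → 0xF69FE7; add 1 → 0xF69FE8.
Split into bytes (most-significant first): F6 9F E8.
In little-endian order the low byte comes first in memory.
So at ascending addresses the bytes are E8 9F F6.

E8 9F F6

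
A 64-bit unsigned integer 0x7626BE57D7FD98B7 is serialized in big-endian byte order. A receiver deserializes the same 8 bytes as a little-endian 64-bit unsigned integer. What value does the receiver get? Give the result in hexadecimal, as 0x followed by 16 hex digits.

Stored big-endian, the bytes at ascending addresses are 76 26 BE 57 D7 FD 98 B7.
Read back as little-endian, the first byte is least significant, giving 0xB798FDD757BE2676.

0xB798FDD757BE2676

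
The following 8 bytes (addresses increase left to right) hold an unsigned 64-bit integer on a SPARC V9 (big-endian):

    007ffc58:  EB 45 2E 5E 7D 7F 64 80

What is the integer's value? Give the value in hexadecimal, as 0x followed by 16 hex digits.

0xEB452E5E7D7F6480

Big-endian: lowest address holds the most-significant byte.
The bytes are already most-significant first: 0xEB452E5E7D7F6480.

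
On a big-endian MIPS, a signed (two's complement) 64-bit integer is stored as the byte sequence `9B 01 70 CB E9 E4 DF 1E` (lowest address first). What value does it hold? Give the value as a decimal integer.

In big-endian order the high byte comes first in memory.
The bytes are already most-significant first: 0x9B0170CBE9E4DF1E.
Top bit is set, so as a signed 64-bit value this is 0x9B0170CBE9E4DF1E − 2^64 = -7277411501749248226.

-7277411501749248226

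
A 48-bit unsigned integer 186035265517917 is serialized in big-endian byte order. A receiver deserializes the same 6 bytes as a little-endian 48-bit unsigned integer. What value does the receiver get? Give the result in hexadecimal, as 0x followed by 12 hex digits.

186035265517917 in 48-bit hexadecimal is 0xA932B5EAB95D.
Stored big-endian, the bytes at ascending addresses are A9 32 B5 EA B9 5D.
Read back as little-endian, the first byte is least significant, giving 0x5DB9EAB532A9.

0x5DB9EAB532A9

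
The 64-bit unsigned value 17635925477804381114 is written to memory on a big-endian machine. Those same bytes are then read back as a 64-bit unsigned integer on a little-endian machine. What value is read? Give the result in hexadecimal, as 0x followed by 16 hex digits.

0xBA93CA6DC864BFF4

17635925477804381114 in 64-bit hexadecimal is 0xF4BF64C86DCA93BA.
Stored big-endian, the bytes at ascending addresses are F4 BF 64 C8 6D CA 93 BA.
Read back as little-endian, the first byte is least significant, giving 0xBA93CA6DC864BFF4.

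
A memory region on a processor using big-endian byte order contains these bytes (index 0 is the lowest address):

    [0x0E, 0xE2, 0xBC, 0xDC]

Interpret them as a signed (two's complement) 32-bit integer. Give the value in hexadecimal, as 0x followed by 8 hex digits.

Big-endian: lowest address holds the most-significant byte.
The bytes are already most-significant first: 0x0EE2BCDC.

0x0EE2BCDC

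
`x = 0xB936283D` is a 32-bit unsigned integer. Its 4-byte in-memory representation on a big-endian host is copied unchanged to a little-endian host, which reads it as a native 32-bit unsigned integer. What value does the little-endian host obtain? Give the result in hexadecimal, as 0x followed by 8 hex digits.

Stored big-endian, the bytes at ascending addresses are B9 36 28 3D.
Read back as little-endian, the first byte is least significant, giving 0x3D2836B9.

0x3D2836B9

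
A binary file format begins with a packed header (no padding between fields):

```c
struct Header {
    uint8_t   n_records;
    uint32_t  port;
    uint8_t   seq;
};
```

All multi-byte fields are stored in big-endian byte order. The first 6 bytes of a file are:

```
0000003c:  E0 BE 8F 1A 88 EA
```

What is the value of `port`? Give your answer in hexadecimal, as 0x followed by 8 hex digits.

`port` follows `n_records` (1 byte), so it starts at byte offset 1 and occupies 4 bytes.
Bytes at offsets 1..4: BE 8F 1A 88.
Big-endian stores the most-significant byte at the lowest address.
The bytes are already most-significant first: 0xBE8F1A88.

0xBE8F1A88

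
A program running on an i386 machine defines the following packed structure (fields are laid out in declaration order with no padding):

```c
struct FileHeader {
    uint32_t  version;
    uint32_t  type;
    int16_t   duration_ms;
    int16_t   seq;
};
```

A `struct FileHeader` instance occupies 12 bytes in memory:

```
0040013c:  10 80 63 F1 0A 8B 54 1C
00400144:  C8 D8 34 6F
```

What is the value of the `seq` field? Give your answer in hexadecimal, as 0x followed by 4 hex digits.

`seq` follows `version` (4 B), `type` (4 B), `duration_ms` (2 B), so it starts at offset 4 + 4 + 2 = 10 and occupies 2 bytes.
Bytes at offsets 10..11: 34 6F.
Little-endian stores the least-significant byte at the lowest address.
Reassemble most-significant byte first: 6F 34 → 0x6F34.

0x6F34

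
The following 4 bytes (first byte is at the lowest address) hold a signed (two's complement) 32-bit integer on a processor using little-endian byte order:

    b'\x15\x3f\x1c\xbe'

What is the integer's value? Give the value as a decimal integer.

-1105445099

Little-endian: lowest address holds the least-significant byte.
Reassemble most-significant byte first: BE 1C 3F 15 → 0xBE1C3F15.
Top bit is set, so as a signed 32-bit value this is 0xBE1C3F15 − 2^32 = -1105445099.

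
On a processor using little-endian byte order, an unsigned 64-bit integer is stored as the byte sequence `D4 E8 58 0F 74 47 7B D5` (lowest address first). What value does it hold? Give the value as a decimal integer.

Little-endian: lowest address holds the least-significant byte.
Reassemble most-significant byte first: D5 7B 47 74 0F 58 E8 D4 → 0xD57B47740F58E8D4.
0xD57B47740F58E8D4 = 15382967516013324500.

15382967516013324500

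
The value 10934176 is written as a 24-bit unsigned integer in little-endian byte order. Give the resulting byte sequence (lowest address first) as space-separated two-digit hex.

A0 D7 A6

10934176 in hexadecimal, padded to 24 bits, is 0xA6D7A0.
Split into bytes (most-significant first): A6 D7 A0.
Little-endian stores the least-significant byte at the lowest address.
So at ascending addresses the bytes are A0 D7 A6.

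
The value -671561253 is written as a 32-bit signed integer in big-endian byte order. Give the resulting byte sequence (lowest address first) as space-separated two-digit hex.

D7 F8 C9 DB

Two's complement of -671561253 in 32 bits: 671561253 = 0x28073625; invert → 0xD7F8C9DA; add 1 → 0xD7F8C9DB.
Split into bytes (most-significant first): D7 F8 C9 DB.
Big-endian stores the most-significant byte at the lowest address.
So the memory order matches the most-significant-first order: D7 F8 C9 DB.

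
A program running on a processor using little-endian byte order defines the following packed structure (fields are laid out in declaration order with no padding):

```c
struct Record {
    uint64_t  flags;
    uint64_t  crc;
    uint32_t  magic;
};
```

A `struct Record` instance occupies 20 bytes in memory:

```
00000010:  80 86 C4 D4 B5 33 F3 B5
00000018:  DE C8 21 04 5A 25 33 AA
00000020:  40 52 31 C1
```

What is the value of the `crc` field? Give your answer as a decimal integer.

12264187278806599902

`crc` follows `flags` (8 bytes), so it starts at byte offset 8 and occupies 8 bytes.
Bytes at offsets 8..15: DE C8 21 04 5A 25 33 AA.
Little-endian stores the least-significant byte at the lowest address.
Reassemble most-significant byte first: AA 33 25 5A 04 21 C8 DE → 0xAA33255A0421C8DE.
0xAA33255A0421C8DE = 12264187278806599902.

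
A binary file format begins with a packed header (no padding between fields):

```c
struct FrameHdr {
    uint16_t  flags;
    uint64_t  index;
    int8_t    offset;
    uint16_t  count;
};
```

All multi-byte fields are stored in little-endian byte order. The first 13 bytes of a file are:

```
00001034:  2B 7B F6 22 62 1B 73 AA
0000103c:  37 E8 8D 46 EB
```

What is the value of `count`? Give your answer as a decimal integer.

`count` follows `flags` (2 B), `index` (8 B), `offset` (1 B), so it starts at offset 2 + 8 + 1 = 11 and occupies 2 bytes.
Bytes at offsets 11..12: 46 EB.
Little-endian stores the least-significant byte at the lowest address.
Reassemble most-significant byte first: EB 46 → 0xEB46.
0xEB46 = 60230.

60230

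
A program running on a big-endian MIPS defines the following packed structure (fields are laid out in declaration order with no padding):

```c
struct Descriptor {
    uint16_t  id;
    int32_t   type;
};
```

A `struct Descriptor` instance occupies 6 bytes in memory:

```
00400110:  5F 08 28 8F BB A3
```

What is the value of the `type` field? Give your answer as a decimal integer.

`type` follows `id` (2 bytes), so it starts at byte offset 2 and occupies 4 bytes.
Bytes at offsets 2..5: 28 8F BB A3.
In big-endian order the high byte comes first in memory.
The bytes are already most-significant first: 0x288FBBA3.
0x288FBBA3 = 680508323.

680508323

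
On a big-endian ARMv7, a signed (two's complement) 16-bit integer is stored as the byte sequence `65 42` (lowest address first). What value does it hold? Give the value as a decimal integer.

Big-endian stores the most-significant byte at the lowest address.
The bytes are already most-significant first: 0x6542.
0x6542 = 25922.

25922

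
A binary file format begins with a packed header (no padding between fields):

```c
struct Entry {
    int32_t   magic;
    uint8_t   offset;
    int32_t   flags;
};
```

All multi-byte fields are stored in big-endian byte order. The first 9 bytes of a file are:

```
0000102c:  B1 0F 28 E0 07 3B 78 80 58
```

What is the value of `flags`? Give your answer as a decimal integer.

`flags` follows `magic` (4 B), `offset` (1 B), so it starts at offset 4 + 1 = 5 and occupies 4 bytes.
Bytes at offsets 5..8: 3B 78 80 58.
Big-endian: lowest address holds the most-significant byte.
The bytes are already most-significant first: 0x3B788058.
0x3B788058 = 997752920.

997752920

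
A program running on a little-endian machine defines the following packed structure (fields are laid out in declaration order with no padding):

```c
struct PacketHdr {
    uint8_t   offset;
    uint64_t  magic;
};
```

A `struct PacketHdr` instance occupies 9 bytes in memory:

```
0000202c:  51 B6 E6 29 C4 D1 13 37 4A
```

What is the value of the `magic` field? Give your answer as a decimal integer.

5347764874185926326

`magic` follows `offset` (1 byte), so it starts at byte offset 1 and occupies 8 bytes.
Bytes at offsets 1..8: B6 E6 29 C4 D1 13 37 4A.
Little-endian: lowest address holds the least-significant byte.
Reassemble most-significant byte first: 4A 37 13 D1 C4 29 E6 B6 → 0x4A3713D1C429E6B6.
0x4A3713D1C429E6B6 = 5347764874185926326.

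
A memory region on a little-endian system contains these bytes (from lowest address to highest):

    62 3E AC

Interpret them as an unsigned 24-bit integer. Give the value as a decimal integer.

11288162

Little-endian: lowest address holds the least-significant byte.
Reassemble most-significant byte first: AC 3E 62 → 0xAC3E62.
0xAC3E62 = 11288162.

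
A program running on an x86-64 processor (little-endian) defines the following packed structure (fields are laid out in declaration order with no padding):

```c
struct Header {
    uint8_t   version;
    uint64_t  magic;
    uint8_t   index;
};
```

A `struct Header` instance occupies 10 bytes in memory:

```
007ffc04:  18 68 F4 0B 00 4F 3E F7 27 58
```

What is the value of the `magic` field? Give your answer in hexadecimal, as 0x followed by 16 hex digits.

0x27F73E4F000BF468

`magic` follows `version` (1 byte), so it starts at byte offset 1 and occupies 8 bytes.
Bytes at offsets 1..8: 68 F4 0B 00 4F 3E F7 27.
In little-endian order the low byte comes first in memory.
Reassemble most-significant byte first: 27 F7 3E 4F 00 0B F4 68 → 0x27F73E4F000BF468.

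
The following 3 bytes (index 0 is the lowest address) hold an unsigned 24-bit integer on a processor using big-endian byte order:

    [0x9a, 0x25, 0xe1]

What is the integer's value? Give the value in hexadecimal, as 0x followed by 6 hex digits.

0x9A25E1

Big-endian: lowest address holds the most-significant byte.
The bytes are already most-significant first: 0x9A25E1.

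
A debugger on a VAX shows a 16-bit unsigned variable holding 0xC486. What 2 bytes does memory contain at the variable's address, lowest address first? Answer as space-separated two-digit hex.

86 C4

Split into bytes (most-significant first): C4 86.
Little-endian: lowest address holds the least-significant byte.
So at ascending addresses the bytes are 86 C4.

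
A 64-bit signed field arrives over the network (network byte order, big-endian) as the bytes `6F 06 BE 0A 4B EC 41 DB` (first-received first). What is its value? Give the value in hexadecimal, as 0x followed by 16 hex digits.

Big-endian stores the most-significant byte at the lowest address.
The bytes are already most-significant first: 0x6F06BE0A4BEC41DB.

0x6F06BE0A4BEC41DB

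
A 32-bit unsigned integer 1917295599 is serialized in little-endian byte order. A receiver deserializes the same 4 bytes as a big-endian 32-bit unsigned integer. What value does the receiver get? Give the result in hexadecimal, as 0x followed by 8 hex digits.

1917295599 in 32-bit hexadecimal is 0x72479BEF.
Stored little-endian, the bytes at ascending addresses are EF 9B 47 72.
Read back as big-endian, the last byte is least significant, giving 0xEF9B4772.

0xEF9B4772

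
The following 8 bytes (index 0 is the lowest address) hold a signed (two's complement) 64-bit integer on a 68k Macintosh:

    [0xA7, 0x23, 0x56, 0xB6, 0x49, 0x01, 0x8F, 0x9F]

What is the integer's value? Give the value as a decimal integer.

Big-endian stores the most-significant byte at the lowest address.
The bytes are already most-significant first: 0xA72356B649018F9F.
Top bit is set, so as a signed 64-bit value this is 0xA72356B649018F9F − 2^64 = -6403178904281837665.

-6403178904281837665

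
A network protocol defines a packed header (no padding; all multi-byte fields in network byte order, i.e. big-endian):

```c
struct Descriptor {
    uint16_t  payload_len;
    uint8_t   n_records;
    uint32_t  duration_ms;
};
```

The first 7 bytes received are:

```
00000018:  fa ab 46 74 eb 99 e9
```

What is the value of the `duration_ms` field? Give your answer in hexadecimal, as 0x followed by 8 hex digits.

0x74EB99E9

`duration_ms` follows `payload_len` (2 B), `n_records` (1 B), so it starts at offset 2 + 1 = 3 and occupies 4 bytes.
Bytes at offsets 3..6: 74 EB 99 E9.
Big-endian stores the most-significant byte at the lowest address.
The bytes are already most-significant first: 0x74EB99E9.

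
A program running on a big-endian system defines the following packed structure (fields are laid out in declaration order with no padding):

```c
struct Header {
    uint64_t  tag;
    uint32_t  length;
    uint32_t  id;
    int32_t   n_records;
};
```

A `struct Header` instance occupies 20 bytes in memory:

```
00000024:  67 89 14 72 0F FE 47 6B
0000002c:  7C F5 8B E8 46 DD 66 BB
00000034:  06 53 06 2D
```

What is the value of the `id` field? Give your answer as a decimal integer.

1188914875

`id` follows `tag` (8 B), `length` (4 B), so it starts at offset 8 + 4 = 12 and occupies 4 bytes.
Bytes at offsets 12..15: 46 DD 66 BB.
In big-endian order the high byte comes first in memory.
The bytes are already most-significant first: 0x46DD66BB.
0x46DD66BB = 1188914875.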